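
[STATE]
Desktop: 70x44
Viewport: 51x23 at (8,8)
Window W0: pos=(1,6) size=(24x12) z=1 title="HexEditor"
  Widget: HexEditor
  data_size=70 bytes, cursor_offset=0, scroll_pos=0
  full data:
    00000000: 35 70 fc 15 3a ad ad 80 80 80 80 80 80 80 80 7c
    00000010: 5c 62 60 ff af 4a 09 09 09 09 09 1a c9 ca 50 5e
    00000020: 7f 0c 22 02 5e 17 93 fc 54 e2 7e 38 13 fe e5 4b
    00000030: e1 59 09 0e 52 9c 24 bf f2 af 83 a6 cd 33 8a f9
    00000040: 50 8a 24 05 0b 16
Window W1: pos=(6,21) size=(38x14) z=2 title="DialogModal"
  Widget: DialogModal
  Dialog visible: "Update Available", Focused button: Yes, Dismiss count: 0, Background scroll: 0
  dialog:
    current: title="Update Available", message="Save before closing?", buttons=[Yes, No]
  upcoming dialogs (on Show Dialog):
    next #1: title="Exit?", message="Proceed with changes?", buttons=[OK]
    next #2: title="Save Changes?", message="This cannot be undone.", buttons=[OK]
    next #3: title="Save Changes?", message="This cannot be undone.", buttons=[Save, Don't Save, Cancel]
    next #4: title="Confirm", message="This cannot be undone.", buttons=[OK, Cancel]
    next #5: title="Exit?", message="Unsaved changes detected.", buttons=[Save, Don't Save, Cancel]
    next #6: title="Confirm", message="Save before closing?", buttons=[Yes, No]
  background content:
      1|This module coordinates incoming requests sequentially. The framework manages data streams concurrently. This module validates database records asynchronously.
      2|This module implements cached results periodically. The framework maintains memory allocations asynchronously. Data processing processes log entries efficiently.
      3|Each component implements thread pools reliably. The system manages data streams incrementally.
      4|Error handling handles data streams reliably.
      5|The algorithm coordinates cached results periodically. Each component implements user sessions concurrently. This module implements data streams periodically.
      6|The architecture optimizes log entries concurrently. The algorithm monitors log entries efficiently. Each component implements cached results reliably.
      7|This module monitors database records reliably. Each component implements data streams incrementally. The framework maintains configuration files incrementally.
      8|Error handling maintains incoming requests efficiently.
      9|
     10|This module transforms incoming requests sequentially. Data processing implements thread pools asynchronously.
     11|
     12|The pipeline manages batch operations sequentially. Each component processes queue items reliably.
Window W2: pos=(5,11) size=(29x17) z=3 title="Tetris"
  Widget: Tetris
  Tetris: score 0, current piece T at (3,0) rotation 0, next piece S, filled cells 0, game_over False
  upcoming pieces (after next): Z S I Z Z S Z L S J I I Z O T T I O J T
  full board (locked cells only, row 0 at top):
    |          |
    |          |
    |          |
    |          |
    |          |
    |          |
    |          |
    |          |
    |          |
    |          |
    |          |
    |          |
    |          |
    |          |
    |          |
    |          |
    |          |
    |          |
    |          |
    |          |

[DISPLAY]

────────────────┨                                  
00  35 70 fc 15 ┃                                  
10  5c 62 60 ff ┃                                  
━━━━━━━━━━━━━━━━━━━━━━━━━┓                         
etris                    ┃                         
─────────────────────────┨                         
        │Next:           ┃                         
        │ ░░             ┃                         
        │░░              ┃                         
        │                ┃                         
        │                ┃                         
        │                ┃                         
        │Score:          ┃                         
        │0               ┃━━━━━━━━━┓               
        │                ┃         ┃               
        │                ┃─────────┨               
        │                ┃oming req┃               
        │                ┃ed result┃               
        │                ┃──┐ad poo┃               
━━━━━━━━━━━━━━━━━━━━━━━━━┛  │reams ┃               
he al│ Save before closing? │ed res┃               
he ar│      [Yes]  No       │ entri┃               
his m└──────────────────────┘record┃               


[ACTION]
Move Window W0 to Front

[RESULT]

────────────────┨                                  
00  35 70 fc 15 ┃                                  
10  5c 62 60 ff ┃                                  
20  7f 0c 22 02 ┃━━━━━━━━┓                         
30  e1 59 09 0e ┃        ┃                         
40  50 8a 24 05 ┃────────┨                         
                ┃        ┃                         
                ┃        ┃                         
                ┃        ┃                         
━━━━━━━━━━━━━━━━┛        ┃                         
        │                ┃                         
        │                ┃                         
        │Score:          ┃                         
        │0               ┃━━━━━━━━━┓               
        │                ┃         ┃               
        │                ┃─────────┨               
        │                ┃oming req┃               
        │                ┃ed result┃               
        │                ┃──┐ad poo┃               
━━━━━━━━━━━━━━━━━━━━━━━━━┛  │reams ┃               
he al│ Save before closing? │ed res┃               
he ar│      [Yes]  No       │ entri┃               
his m└──────────────────────┘record┃               


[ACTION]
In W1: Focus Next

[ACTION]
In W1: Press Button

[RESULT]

────────────────┨                                  
00  35 70 fc 15 ┃                                  
10  5c 62 60 ff ┃                                  
20  7f 0c 22 02 ┃━━━━━━━━┓                         
30  e1 59 09 0e ┃        ┃                         
40  50 8a 24 05 ┃────────┨                         
                ┃        ┃                         
                ┃        ┃                         
                ┃        ┃                         
━━━━━━━━━━━━━━━━┛        ┃                         
        │                ┃                         
        │                ┃                         
        │Score:          ┃                         
        │0               ┃━━━━━━━━━┓               
        │                ┃         ┃               
        │                ┃─────────┨               
        │                ┃oming req┃               
        │                ┃ed result┃               
        │                ┃hread poo┃               
━━━━━━━━━━━━━━━━━━━━━━━━━┛ streams ┃               
he algorithm coordinates cached res┃               
he architecture optimizes log entri┃               
his module monitors database record┃               


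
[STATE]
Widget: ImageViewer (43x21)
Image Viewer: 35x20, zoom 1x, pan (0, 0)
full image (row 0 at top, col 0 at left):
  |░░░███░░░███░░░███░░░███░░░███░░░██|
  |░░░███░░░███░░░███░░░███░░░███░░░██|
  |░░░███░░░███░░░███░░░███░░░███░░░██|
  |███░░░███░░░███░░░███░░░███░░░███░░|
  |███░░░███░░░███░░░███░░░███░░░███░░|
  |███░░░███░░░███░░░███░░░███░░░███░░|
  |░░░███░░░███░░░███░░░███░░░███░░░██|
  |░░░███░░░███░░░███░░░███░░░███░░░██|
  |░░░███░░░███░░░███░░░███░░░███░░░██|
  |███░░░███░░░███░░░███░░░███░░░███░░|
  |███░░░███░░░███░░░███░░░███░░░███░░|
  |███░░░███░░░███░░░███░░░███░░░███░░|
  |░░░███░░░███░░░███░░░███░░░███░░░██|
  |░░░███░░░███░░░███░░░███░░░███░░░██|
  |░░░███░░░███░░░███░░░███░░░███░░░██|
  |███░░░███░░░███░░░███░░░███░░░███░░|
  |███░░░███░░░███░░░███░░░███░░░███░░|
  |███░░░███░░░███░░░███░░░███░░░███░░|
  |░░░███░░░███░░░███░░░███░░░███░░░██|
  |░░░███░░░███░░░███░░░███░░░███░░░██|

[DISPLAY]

░░░███░░░███░░░███░░░███░░░███░░░██        
░░░███░░░███░░░███░░░███░░░███░░░██        
░░░███░░░███░░░███░░░███░░░███░░░██        
███░░░███░░░███░░░███░░░███░░░███░░        
███░░░███░░░███░░░███░░░███░░░███░░        
███░░░███░░░███░░░███░░░███░░░███░░        
░░░███░░░███░░░███░░░███░░░███░░░██        
░░░███░░░███░░░███░░░███░░░███░░░██        
░░░███░░░███░░░███░░░███░░░███░░░██        
███░░░███░░░███░░░███░░░███░░░███░░        
███░░░███░░░███░░░███░░░███░░░███░░        
███░░░███░░░███░░░███░░░███░░░███░░        
░░░███░░░███░░░███░░░███░░░███░░░██        
░░░███░░░███░░░███░░░███░░░███░░░██        
░░░███░░░███░░░███░░░███░░░███░░░██        
███░░░███░░░███░░░███░░░███░░░███░░        
███░░░███░░░███░░░███░░░███░░░███░░        
███░░░███░░░███░░░███░░░███░░░███░░        
░░░███░░░███░░░███░░░███░░░███░░░██        
░░░███░░░███░░░███░░░███░░░███░░░██        
                                           


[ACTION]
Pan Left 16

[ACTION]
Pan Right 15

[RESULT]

███░░░███░░░███░░░██                       
███░░░███░░░███░░░██                       
███░░░███░░░███░░░██                       
░░░███░░░███░░░███░░                       
░░░███░░░███░░░███░░                       
░░░███░░░███░░░███░░                       
███░░░███░░░███░░░██                       
███░░░███░░░███░░░██                       
███░░░███░░░███░░░██                       
░░░███░░░███░░░███░░                       
░░░███░░░███░░░███░░                       
░░░███░░░███░░░███░░                       
███░░░███░░░███░░░██                       
███░░░███░░░███░░░██                       
███░░░███░░░███░░░██                       
░░░███░░░███░░░███░░                       
░░░███░░░███░░░███░░                       
░░░███░░░███░░░███░░                       
███░░░███░░░███░░░██                       
███░░░███░░░███░░░██                       
                                           


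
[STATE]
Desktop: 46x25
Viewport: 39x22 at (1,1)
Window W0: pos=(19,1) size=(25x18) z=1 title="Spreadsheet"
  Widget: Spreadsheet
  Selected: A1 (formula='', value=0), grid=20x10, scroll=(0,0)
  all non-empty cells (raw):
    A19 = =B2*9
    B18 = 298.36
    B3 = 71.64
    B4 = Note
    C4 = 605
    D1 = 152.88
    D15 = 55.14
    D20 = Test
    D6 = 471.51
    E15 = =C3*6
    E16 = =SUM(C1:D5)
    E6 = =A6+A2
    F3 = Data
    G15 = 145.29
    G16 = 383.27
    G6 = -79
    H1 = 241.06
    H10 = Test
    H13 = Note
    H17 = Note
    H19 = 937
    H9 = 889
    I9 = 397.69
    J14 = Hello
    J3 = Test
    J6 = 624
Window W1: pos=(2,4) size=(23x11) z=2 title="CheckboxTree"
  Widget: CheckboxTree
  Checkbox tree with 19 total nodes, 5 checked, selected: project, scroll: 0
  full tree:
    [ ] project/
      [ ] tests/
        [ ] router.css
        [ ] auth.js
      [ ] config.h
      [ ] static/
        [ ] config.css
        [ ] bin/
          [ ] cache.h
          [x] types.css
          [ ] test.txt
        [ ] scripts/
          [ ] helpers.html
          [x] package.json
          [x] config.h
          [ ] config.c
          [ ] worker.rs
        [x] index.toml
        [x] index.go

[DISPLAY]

                  ┏━━━━━━━━━━━━━━━━━━━━
                  ┃ Spreadsheet        
                  ┠────────────────────
 ┏━━━━━━━━━━━━━━━━━━━━━┓               
 ┃ CheckboxTree        ┃  A       B    
 ┠─────────────────────┨---------------
 ┃>[-] project/        ┃    [0]       0
 ┃   [ ] tests/        ┃      0       0
 ┃     [ ] router.css  ┃      0   71.64
 ┃     [ ] auth.js     ┃      0Note    
 ┃   [ ] config.h      ┃      0       0
 ┃   [-] static/       ┃      0       0
 ┃     [ ] config.css  ┃      0       0
 ┗━━━━━━━━━━━━━━━━━━━━━┛      0       0
                  ┃  9        0       0
                  ┃ 10        0       0
                  ┃ 11        0       0
                  ┗━━━━━━━━━━━━━━━━━━━━
                                       
                                       
                                       
                                       


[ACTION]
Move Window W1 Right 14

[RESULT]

                  ┏━━━━━━━━━━━━━━━━━━━━
                  ┃ Spreadsheet        
                  ┠────────────────────
               ┏━━━━━━━━━━━━━━━━━━━━━┓ 
               ┃ CheckboxTree        ┃ 
               ┠─────────────────────┨-
               ┃>[-] project/        ┃0
               ┃   [ ] tests/        ┃0
               ┃     [ ] router.css  ┃4
               ┃     [ ] auth.js     ┃ 
               ┃   [ ] config.h      ┃0
               ┃   [-] static/       ┃0
               ┃     [ ] config.css  ┃0
               ┗━━━━━━━━━━━━━━━━━━━━━┛0
                  ┃  9        0       0
                  ┃ 10        0       0
                  ┃ 11        0       0
                  ┗━━━━━━━━━━━━━━━━━━━━
                                       
                                       
                                       
                                       


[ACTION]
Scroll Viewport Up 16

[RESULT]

                                       
                  ┏━━━━━━━━━━━━━━━━━━━━
                  ┃ Spreadsheet        
                  ┠────────────────────
               ┏━━━━━━━━━━━━━━━━━━━━━┓ 
               ┃ CheckboxTree        ┃ 
               ┠─────────────────────┨-
               ┃>[-] project/        ┃0
               ┃   [ ] tests/        ┃0
               ┃     [ ] router.css  ┃4
               ┃     [ ] auth.js     ┃ 
               ┃   [ ] config.h      ┃0
               ┃   [-] static/       ┃0
               ┃     [ ] config.css  ┃0
               ┗━━━━━━━━━━━━━━━━━━━━━┛0
                  ┃  9        0       0
                  ┃ 10        0       0
                  ┃ 11        0       0
                  ┗━━━━━━━━━━━━━━━━━━━━
                                       
                                       
                                       


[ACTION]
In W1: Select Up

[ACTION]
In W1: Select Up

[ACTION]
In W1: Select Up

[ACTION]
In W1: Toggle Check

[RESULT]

                                       
                  ┏━━━━━━━━━━━━━━━━━━━━
                  ┃ Spreadsheet        
                  ┠────────────────────
               ┏━━━━━━━━━━━━━━━━━━━━━┓ 
               ┃ CheckboxTree        ┃ 
               ┠─────────────────────┨-
               ┃>[x] project/        ┃0
               ┃   [x] tests/        ┃0
               ┃     [x] router.css  ┃4
               ┃     [x] auth.js     ┃ 
               ┃   [x] config.h      ┃0
               ┃   [x] static/       ┃0
               ┃     [x] config.css  ┃0
               ┗━━━━━━━━━━━━━━━━━━━━━┛0
                  ┃  9        0       0
                  ┃ 10        0       0
                  ┃ 11        0       0
                  ┗━━━━━━━━━━━━━━━━━━━━
                                       
                                       
                                       


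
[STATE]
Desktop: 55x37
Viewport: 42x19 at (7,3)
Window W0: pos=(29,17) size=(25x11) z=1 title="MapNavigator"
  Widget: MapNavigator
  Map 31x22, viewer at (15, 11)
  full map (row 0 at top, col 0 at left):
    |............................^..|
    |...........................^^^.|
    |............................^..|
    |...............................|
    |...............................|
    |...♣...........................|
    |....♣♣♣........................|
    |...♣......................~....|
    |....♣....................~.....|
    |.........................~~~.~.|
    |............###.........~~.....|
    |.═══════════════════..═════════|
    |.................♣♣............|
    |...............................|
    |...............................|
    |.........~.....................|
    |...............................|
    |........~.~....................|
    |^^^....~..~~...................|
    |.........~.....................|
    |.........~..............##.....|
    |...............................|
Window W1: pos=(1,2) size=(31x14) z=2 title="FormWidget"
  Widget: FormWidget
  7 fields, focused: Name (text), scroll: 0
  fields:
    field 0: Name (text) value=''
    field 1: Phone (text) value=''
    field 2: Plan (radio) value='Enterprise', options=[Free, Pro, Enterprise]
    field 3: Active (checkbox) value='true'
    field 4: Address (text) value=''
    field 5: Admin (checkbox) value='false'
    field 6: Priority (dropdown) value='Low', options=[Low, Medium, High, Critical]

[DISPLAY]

Widget                  ┃                 
────────────────────────┨                 
e:       [             ]┃                 
ne:      [             ]┃                 
n:       ( ) Free  ( ) P┃                 
ive:     [x]            ┃                 
ress:    [             ]┃                 
in:      [ ]            ┃                 
ority:   [Low         ▼]┃                 
                        ┃                 
                        ┃                 
                        ┃                 
━━━━━━━━━━━━━━━━━━━━━━━━┛                 
                                          
                      ┏━━━━━━━━━━━━━━━━━━━
                      ┃ MapNavigator      
                      ┠───────────────────
                      ┃♣..................
                      ┃...................


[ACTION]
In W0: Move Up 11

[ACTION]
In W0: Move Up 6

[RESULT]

Widget                  ┃                 
────────────────────────┨                 
e:       [             ]┃                 
ne:      [             ]┃                 
n:       ( ) Free  ( ) P┃                 
ive:     [x]            ┃                 
ress:    [             ]┃                 
in:      [ ]            ┃                 
ority:   [Low         ▼]┃                 
                        ┃                 
                        ┃                 
                        ┃                 
━━━━━━━━━━━━━━━━━━━━━━━━┛                 
                                          
                      ┏━━━━━━━━━━━━━━━━━━━
                      ┃ MapNavigator      
                      ┠───────────────────
                      ┃                   
                      ┃                   


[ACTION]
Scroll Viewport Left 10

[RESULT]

 ┃ FormWidget                  ┃          
 ┠─────────────────────────────┨          
 ┃> Name:       [             ]┃          
 ┃  Phone:      [             ]┃          
 ┃  Plan:       ( ) Free  ( ) P┃          
 ┃  Active:     [x]            ┃          
 ┃  Address:    [             ]┃          
 ┃  Admin:      [ ]            ┃          
 ┃  Priority:   [Low         ▼]┃          
 ┃                             ┃          
 ┃                             ┃          
 ┃                             ┃          
 ┗━━━━━━━━━━━━━━━━━━━━━━━━━━━━━┛          
                                          
                             ┏━━━━━━━━━━━━
                             ┃ MapNavigato
                             ┠────────────
                             ┃            
                             ┃            


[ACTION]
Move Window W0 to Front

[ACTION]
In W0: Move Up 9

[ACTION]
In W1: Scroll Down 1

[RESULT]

 ┃ FormWidget                  ┃          
 ┠─────────────────────────────┨          
 ┃  Phone:      [             ]┃          
 ┃  Plan:       ( ) Free  ( ) P┃          
 ┃  Active:     [x]            ┃          
 ┃  Address:    [             ]┃          
 ┃  Admin:      [ ]            ┃          
 ┃  Priority:   [Low         ▼]┃          
 ┃                             ┃          
 ┃                             ┃          
 ┃                             ┃          
 ┃                             ┃          
 ┗━━━━━━━━━━━━━━━━━━━━━━━━━━━━━┛          
                                          
                             ┏━━━━━━━━━━━━
                             ┃ MapNavigato
                             ┠────────────
                             ┃            
                             ┃            


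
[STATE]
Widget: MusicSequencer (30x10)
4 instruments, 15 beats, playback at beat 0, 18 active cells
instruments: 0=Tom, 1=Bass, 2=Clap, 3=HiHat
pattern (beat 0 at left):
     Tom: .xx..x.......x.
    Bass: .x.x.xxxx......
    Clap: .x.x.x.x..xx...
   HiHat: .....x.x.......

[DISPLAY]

      ▼12345678901234         
   Tom·██··█·······█·         
  Bass·█·█·████······         
  Clap·█·█·█·█··██···         
 HiHat·····█·█·······         
                              
                              
                              
                              
                              


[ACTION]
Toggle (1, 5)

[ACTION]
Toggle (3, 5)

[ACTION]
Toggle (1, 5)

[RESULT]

      ▼12345678901234         
   Tom·██··█·······█·         
  Bass·█·█·████······         
  Clap·█·█·█·█··██···         
 HiHat·······█·······         
                              
                              
                              
                              
                              


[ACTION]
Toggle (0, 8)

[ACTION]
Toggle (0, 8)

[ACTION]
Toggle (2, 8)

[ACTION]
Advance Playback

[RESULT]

      0▼2345678901234         
   Tom·██··█·······█·         
  Bass·█·█·████······         
  Clap·█·█·█·██·██···         
 HiHat·······█·······         
                              
                              
                              
                              
                              


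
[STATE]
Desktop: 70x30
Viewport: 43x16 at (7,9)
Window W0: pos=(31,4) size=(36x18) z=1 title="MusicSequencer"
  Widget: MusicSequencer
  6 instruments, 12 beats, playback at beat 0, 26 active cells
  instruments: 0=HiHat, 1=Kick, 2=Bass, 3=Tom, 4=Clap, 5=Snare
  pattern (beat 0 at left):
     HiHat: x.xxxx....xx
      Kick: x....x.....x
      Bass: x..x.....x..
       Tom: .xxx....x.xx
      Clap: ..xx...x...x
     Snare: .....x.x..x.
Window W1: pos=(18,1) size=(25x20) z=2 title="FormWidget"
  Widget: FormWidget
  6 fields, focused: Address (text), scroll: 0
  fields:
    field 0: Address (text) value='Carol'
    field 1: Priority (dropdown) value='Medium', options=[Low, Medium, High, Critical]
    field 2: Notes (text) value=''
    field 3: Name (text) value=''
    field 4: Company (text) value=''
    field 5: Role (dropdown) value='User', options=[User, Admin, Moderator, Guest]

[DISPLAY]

           ┃  Role:       [User  ▼]┃█·····█
           ┃                       ┃····█··
           ┃                       ┃···█·██
           ┃                       ┃··█···█
           ┃                       ┃█·█··█·
           ┃                       ┃       
           ┃                       ┃       
           ┃                       ┃       
           ┃                       ┃       
           ┃                       ┃       
           ┃                       ┃       
           ┗━━━━━━━━━━━━━━━━━━━━━━━┛       
                        ┗━━━━━━━━━━━━━━━━━━
                                           
                                           
                                           


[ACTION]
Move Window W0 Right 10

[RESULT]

           ┃  Role:       [User  ▼]┃···█···
           ┃                       ┃·█·····
           ┃                       ┃██····█
           ┃                       ┃██···█·
           ┃                       ┃···█·█·
           ┃                       ┃       
           ┃                       ┃       
           ┃                       ┃       
           ┃                       ┃       
           ┃                       ┃       
           ┃                       ┃       
           ┗━━━━━━━━━━━━━━━━━━━━━━━┛       
                           ┗━━━━━━━━━━━━━━━
                                           
                                           
                                           


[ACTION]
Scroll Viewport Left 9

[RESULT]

                  ┃  Role:       [User  ▼]┃
                  ┃                       ┃
                  ┃                       ┃
                  ┃                       ┃
                  ┃                       ┃
                  ┃                       ┃
                  ┃                       ┃
                  ┃                       ┃
                  ┃                       ┃
                  ┃                       ┃
                  ┃                       ┃
                  ┗━━━━━━━━━━━━━━━━━━━━━━━┛
                                  ┗━━━━━━━━
                                           
                                           
                                           


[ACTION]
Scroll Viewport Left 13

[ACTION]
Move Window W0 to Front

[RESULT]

                  ┃  Role:       [┃  Kick█·
                  ┃               ┃  Bass█·
                  ┃               ┃   Tom·█
                  ┃               ┃  Clap··
                  ┃               ┃ Snare··
                  ┃               ┃        
                  ┃               ┃        
                  ┃               ┃        
                  ┃               ┃        
                  ┃               ┃        
                  ┃               ┃        
                  ┗━━━━━━━━━━━━━━━┃        
                                  ┗━━━━━━━━
                                           
                                           
                                           


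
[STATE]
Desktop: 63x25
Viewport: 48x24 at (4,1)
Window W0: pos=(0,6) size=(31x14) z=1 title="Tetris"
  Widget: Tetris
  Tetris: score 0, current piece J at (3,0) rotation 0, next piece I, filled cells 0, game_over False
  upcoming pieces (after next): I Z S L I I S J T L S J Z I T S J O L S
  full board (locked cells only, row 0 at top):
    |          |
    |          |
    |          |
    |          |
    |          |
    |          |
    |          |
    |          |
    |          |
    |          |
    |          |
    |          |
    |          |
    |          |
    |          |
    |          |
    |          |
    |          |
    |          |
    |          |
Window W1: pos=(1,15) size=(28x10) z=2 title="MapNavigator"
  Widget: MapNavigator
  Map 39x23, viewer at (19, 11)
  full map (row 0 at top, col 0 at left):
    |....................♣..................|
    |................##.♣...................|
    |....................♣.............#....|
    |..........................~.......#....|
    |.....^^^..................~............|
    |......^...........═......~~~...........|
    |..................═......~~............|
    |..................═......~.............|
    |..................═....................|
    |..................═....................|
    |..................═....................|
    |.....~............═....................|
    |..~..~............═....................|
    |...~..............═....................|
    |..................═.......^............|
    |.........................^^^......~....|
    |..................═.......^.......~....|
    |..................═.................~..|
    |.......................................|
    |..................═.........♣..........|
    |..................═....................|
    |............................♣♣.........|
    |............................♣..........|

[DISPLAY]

                                                
                                                
                                                
                                                
                                                
━━━━━━━━━━━━━━━━━━━━━━━━━━┓                     
tris                      ┃                     
──────────────────────────┨                     
       │Next:             ┃                     
       │████              ┃                     
       │                  ┃                     
       │                  ┃                     
       │                  ┃                     
       │                  ┃                     
━━━━━━━━━━━━━━━━━━━━━━━━┓ ┃                     
apNavigator             ┃ ┃                     
────────────────────────┨ ┃                     
..........═.............┃ ┃                     
..........═.............┃━┛                     
..........═.............┃                       
..........═@............┃                       
..........═.............┃                       
..........═.............┃                       
━━━━━━━━━━━━━━━━━━━━━━━━┛                       


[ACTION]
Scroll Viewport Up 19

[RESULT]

                                                
                                                
                                                
                                                
                                                
                                                
━━━━━━━━━━━━━━━━━━━━━━━━━━┓                     
tris                      ┃                     
──────────────────────────┨                     
       │Next:             ┃                     
       │████              ┃                     
       │                  ┃                     
       │                  ┃                     
       │                  ┃                     
       │                  ┃                     
━━━━━━━━━━━━━━━━━━━━━━━━┓ ┃                     
apNavigator             ┃ ┃                     
────────────────────────┨ ┃                     
..........═.............┃ ┃                     
..........═.............┃━┛                     
..........═.............┃                       
..........═@............┃                       
..........═.............┃                       
..........═.............┃                       


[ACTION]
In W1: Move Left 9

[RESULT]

                                                
                                                
                                                
                                                
                                                
                                                
━━━━━━━━━━━━━━━━━━━━━━━━━━┓                     
tris                      ┃                     
──────────────────────────┨                     
       │Next:             ┃                     
       │████              ┃                     
       │                  ┃                     
       │                  ┃                     
       │                  ┃                     
       │                  ┃                     
━━━━━━━━━━━━━━━━━━━━━━━━┓ ┃                     
apNavigator             ┃ ┃                     
────────────────────────┨ ┃                     
 ..................═....┃ ┃                     
 ..................═....┃━┛                     
 ..................═....┃                       
 .....~....@.......═....┃                       
 ..~..~............═....┃                       
 ...~..............═....┃                       


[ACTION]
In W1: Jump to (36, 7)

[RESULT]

                                                
                                                
                                                
                                                
                                                
                                                
━━━━━━━━━━━━━━━━━━━━━━━━━━┓                     
tris                      ┃                     
──────────────────────────┨                     
       │Next:             ┃                     
       │████              ┃                     
       │                  ┃                     
       │                  ┃                     
       │                  ┃                     
       │                  ┃                     
━━━━━━━━━━━━━━━━━━━━━━━━┓ ┃                     
apNavigator             ┃ ┃                     
────────────────────────┨ ┃                     
.~............          ┃ ┃                     
~~~...........          ┃━┛                     
~~............          ┃                       
~..........@..          ┃                       
..............          ┃                       
..............          ┃                       


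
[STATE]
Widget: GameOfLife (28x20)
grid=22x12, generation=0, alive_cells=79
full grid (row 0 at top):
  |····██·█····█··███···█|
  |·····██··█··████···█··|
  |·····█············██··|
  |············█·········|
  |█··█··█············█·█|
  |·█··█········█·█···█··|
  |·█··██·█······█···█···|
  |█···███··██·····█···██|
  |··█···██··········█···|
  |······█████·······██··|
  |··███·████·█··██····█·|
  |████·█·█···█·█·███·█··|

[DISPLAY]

Gen: 0                      
····██·█····█··███···█      
·····██··█··████···█··      
·····█············██··      
············█·········      
█··█··█············█·█      
·█··█········█·█···█··      
·█··██·█······█···█···      
█···███··██·····█···██      
··█···██··········█···      
······█████·······██··      
··███·████·█··██····█·      
████·█·█···█·█·███·█··      
                            
                            
                            
                            
                            
                            
                            


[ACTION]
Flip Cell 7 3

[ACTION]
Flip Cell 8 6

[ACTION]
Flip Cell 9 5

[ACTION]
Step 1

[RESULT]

Gen: 1                      
····██······█··██·····      
············████·█·██·      
·····██·····█·█···██··      
··················███·      
····················█·      
█████·█·······█···███·      
███···········██···██·      
·███···██········█·█··      
···█·············██·█·      
··█·██····█·······██··      
···········██·██·█··█·      
·█···█·█··█·█··██·····      
                            
                            
                            
                            
                            
                            
                            
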